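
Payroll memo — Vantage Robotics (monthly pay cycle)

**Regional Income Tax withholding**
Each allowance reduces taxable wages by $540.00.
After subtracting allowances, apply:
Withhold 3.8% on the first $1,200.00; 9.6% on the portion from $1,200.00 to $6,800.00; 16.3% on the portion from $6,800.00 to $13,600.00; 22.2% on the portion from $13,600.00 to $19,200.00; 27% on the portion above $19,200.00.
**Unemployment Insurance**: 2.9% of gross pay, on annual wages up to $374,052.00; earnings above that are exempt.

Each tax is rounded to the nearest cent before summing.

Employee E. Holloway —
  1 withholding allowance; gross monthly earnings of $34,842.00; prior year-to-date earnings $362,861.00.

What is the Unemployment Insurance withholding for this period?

Unemployment Insurance: cap $374,052.00 − YTD $362,861.00 = $11,191.00 subject; 2.9% × $11,191.00 = $324.54

$324.54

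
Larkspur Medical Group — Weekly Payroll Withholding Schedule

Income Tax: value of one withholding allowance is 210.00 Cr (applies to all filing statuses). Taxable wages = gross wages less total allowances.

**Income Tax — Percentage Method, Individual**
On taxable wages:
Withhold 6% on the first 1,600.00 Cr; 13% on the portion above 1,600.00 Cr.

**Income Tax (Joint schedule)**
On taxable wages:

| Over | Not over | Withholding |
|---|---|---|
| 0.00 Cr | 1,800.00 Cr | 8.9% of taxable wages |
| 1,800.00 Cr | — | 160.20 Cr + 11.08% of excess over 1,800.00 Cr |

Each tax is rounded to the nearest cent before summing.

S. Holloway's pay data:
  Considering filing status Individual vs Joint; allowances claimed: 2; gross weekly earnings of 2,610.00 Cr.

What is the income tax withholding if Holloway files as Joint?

203.41 Cr

Income Tax (Joint): taxable = 2,610.00 Cr − 2×210.00 Cr = 2,190.00 Cr
  160.20 Cr + 11.08% × (2,190.00 Cr − 1,800.00 Cr) = 160.20 Cr + 11.08% × 390.00 Cr = 203.41 Cr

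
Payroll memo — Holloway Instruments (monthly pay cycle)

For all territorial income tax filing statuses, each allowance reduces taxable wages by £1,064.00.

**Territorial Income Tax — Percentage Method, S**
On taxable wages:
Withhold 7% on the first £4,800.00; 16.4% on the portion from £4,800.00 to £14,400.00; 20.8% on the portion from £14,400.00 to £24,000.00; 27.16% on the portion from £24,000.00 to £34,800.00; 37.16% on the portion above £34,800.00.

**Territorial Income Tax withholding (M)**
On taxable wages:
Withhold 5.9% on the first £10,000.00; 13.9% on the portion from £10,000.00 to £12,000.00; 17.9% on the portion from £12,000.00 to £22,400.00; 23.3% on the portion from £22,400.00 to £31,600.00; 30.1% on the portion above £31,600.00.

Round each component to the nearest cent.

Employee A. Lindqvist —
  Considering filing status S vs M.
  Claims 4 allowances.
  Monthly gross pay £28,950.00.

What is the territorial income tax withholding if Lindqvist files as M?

Territorial Income Tax (M): taxable = £28,950.00 − 4×£1,064.00 = £24,694.00
  £2,729.60 + 23.3% × (£24,694.00 − £22,400.00) = £2,729.60 + 23.3% × £2,294.00 = £3,264.10

£3,264.10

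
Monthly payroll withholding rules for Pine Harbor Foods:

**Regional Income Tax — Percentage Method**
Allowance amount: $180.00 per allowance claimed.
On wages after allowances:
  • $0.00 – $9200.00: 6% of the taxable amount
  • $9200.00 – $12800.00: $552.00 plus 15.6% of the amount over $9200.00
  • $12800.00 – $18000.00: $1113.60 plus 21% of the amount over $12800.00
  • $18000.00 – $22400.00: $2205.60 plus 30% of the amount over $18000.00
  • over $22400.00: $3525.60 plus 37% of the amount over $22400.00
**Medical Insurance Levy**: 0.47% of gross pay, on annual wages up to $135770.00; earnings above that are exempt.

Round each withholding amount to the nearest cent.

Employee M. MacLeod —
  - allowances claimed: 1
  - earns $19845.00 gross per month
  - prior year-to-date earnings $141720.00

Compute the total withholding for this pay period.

$2705.10

Regional Income Tax: taxable = $19845.00 − 1×$180.00 = $19665.00
  $2205.60 + 30% × ($19665.00 − $18000.00) = $2205.60 + 30% × $1665.00 = $2705.10
Medical Insurance Levy: YTD $141720.00 ≥ cap $135770.00 → $0.00
Total: $2705.10 + $0.00 = $2705.10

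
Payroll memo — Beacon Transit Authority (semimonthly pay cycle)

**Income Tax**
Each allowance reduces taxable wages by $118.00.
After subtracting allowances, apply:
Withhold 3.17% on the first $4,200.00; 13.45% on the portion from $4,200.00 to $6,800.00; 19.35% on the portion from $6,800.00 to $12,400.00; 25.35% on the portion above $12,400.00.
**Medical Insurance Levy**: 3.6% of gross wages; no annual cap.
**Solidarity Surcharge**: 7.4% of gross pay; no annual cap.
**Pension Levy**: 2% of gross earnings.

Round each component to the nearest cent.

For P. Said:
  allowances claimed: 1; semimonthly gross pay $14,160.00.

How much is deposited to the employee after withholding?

$10,336.51

Income Tax: taxable = $14,160.00 − 1×$118.00 = $14,042.00
  $1,566.44 + 25.35% × ($14,042.00 − $12,400.00) = $1,566.44 + 25.35% × $1,642.00 = $1,982.69
Medical Insurance Levy: 3.6% × $14,160.00 = $509.76
Solidarity Surcharge: 7.4% × $14,160.00 = $1,047.84
Pension Levy: 2% × $14,160.00 = $283.20
Total withheld: $1,982.69 + $509.76 + $1,047.84 + $283.20 = $3,823.49
Net pay: $14,160.00 − $3,823.49 = $10,336.51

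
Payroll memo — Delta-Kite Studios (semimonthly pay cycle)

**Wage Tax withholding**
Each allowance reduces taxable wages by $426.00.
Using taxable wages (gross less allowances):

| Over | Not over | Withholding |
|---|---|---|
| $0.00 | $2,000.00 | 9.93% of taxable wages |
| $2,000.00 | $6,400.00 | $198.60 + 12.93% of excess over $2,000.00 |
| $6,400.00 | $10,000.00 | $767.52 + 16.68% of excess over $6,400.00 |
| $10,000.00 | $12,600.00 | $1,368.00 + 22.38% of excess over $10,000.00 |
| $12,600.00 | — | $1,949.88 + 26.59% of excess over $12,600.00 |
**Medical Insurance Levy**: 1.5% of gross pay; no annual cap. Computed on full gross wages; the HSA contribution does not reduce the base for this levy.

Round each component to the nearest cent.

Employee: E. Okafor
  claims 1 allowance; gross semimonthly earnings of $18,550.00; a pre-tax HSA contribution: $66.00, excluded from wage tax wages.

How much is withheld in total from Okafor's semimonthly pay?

Wage Tax: taxable = $18,550.00 − $66.00 − 1×$426.00 = $18,058.00
  $1,949.88 + 26.59% × ($18,058.00 − $12,600.00) = $1,949.88 + 26.59% × $5,458.00 = $3,401.16
Medical Insurance Levy: 1.5% × $18,550.00 = $278.25
Total: $3,401.16 + $278.25 = $3,679.41

$3,679.41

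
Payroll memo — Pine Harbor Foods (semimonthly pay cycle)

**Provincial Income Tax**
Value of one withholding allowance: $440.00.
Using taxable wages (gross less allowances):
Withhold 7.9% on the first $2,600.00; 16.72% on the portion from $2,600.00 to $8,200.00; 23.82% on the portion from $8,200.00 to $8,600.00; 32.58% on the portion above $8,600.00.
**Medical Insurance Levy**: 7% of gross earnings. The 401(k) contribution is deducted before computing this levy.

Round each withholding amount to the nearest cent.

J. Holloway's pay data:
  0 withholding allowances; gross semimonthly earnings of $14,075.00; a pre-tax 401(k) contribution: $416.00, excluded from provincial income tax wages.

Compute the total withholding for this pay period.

Provincial Income Tax: taxable = $14,075.00 − $416.00 = $13,659.00
  $1,237.00 + 32.58% × ($13,659.00 − $8,600.00) = $1,237.00 + 32.58% × $5,059.00 = $2,885.22
Medical Insurance Levy: 7% × $13,659.00 = $956.13
Total: $2,885.22 + $956.13 = $3,841.35

$3,841.35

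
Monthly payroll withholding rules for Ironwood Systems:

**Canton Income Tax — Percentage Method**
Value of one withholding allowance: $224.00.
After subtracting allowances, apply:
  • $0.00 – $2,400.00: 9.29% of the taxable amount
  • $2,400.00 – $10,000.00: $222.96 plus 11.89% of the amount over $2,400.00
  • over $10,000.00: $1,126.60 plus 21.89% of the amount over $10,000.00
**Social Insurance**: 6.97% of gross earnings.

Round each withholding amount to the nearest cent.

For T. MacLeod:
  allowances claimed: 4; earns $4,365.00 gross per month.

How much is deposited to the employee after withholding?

$3,710.70

Canton Income Tax: taxable = $4,365.00 − 4×$224.00 = $3,469.00
  $222.96 + 11.89% × ($3,469.00 − $2,400.00) = $222.96 + 11.89% × $1,069.00 = $350.06
Social Insurance: 6.97% × $4,365.00 = $304.24
Total withheld: $350.06 + $304.24 = $654.30
Net pay: $4,365.00 − $654.30 = $3,710.70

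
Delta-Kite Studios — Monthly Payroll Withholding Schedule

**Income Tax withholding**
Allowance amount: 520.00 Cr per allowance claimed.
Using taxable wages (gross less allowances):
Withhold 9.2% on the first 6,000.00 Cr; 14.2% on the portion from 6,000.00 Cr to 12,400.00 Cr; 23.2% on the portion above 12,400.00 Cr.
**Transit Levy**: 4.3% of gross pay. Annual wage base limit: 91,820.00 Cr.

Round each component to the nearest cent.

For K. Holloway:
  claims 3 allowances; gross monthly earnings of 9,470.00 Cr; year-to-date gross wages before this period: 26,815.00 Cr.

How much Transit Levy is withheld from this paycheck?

407.21 Cr

Transit Levy: 4.3% × 9,470.00 Cr = 407.21 Cr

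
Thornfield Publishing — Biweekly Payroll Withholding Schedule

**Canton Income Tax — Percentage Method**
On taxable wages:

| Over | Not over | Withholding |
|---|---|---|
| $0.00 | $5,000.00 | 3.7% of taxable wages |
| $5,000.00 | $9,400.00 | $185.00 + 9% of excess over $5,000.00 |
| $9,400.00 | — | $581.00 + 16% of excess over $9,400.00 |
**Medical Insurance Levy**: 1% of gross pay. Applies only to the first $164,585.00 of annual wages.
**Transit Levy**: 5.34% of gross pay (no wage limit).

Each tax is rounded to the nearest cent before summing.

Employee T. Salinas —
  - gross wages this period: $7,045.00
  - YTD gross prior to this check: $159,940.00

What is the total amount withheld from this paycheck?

Canton Income Tax: taxable = $7,045.00
  $185.00 + 9% × ($7,045.00 − $5,000.00) = $185.00 + 9% × $2,045.00 = $369.05
Medical Insurance Levy: cap $164,585.00 − YTD $159,940.00 = $4,645.00 subject; 1% × $4,645.00 = $46.45
Transit Levy: 5.34% × $7,045.00 = $376.20
Total: $369.05 + $46.45 + $376.20 = $791.70

$791.70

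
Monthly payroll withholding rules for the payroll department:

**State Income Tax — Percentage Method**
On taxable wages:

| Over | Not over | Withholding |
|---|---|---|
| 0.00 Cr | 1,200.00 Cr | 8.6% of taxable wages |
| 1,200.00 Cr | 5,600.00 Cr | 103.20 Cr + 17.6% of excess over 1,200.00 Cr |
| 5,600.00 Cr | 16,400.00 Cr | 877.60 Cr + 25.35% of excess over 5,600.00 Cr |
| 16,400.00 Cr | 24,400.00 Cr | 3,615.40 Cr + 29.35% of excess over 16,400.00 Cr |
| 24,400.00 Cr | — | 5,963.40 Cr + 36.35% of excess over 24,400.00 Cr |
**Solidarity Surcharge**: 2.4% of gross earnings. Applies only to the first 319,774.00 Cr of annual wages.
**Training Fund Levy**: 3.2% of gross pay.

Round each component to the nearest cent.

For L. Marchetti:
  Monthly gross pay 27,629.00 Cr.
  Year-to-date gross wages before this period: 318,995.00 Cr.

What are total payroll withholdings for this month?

8,039.97 Cr

State Income Tax: taxable = 27,629.00 Cr
  5,963.40 Cr + 36.35% × (27,629.00 Cr − 24,400.00 Cr) = 5,963.40 Cr + 36.35% × 3,229.00 Cr = 7,137.14 Cr
Solidarity Surcharge: cap 319,774.00 Cr − YTD 318,995.00 Cr = 779.00 Cr subject; 2.4% × 779.00 Cr = 18.70 Cr
Training Fund Levy: 3.2% × 27,629.00 Cr = 884.13 Cr
Total: 7,137.14 Cr + 18.70 Cr + 884.13 Cr = 8,039.97 Cr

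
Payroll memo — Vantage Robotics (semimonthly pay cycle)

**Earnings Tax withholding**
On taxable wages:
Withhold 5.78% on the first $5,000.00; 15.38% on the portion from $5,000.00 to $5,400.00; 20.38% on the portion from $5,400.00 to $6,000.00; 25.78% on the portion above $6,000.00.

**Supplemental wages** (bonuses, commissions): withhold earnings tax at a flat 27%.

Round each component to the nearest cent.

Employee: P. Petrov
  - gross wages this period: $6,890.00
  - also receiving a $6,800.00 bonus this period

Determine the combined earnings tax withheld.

Earnings Tax: taxable = $6,890.00
  $472.80 + 25.78% × ($6,890.00 − $6,000.00) = $472.80 + 25.78% × $890.00 = $702.24
Supplemental (27% flat on bonus): 27% × $6,800.00 = $1,836.00
Total earnings tax: $702.24 + $1,836.00 = $2,538.24

$2,538.24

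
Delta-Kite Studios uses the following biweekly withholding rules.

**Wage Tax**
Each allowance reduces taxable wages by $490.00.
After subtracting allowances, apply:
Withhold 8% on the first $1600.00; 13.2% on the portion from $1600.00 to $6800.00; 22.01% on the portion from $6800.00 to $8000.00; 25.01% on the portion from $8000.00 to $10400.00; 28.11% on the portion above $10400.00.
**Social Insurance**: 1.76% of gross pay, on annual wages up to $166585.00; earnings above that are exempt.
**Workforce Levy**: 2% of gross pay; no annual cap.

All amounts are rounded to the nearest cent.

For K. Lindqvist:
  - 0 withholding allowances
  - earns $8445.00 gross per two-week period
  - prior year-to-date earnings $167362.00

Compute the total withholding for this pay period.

Wage Tax: taxable = $8445.00
  $1078.52 + 25.01% × ($8445.00 − $8000.00) = $1078.52 + 25.01% × $445.00 = $1189.81
Social Insurance: YTD $167362.00 ≥ cap $166585.00 → $0.00
Workforce Levy: 2% × $8445.00 = $168.90
Total: $1189.81 + $0.00 + $168.90 = $1358.71

$1358.71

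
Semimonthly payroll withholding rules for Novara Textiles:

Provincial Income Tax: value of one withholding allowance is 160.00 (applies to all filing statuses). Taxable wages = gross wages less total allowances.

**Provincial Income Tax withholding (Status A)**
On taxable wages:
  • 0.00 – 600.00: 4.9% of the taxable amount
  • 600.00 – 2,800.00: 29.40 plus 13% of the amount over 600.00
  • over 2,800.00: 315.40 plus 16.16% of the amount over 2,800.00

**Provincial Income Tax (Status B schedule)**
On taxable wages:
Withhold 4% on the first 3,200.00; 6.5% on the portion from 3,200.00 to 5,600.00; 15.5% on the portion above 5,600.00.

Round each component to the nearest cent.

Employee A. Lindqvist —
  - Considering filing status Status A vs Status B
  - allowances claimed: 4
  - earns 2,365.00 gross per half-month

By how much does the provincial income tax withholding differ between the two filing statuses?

Provincial Income Tax (Status A): taxable = 2,365.00 − 4×160.00 = 1,725.00
  29.40 + 13% × (1,725.00 − 600.00) = 29.40 + 13% × 1,125.00 = 175.65
Provincial Income Tax (Status B): taxable = 2,365.00 − 4×160.00 = 1,725.00
  4% × 1,725.00 = 69.00
Difference: |175.65 − 69.00| = 106.65 (higher under Status A)

106.65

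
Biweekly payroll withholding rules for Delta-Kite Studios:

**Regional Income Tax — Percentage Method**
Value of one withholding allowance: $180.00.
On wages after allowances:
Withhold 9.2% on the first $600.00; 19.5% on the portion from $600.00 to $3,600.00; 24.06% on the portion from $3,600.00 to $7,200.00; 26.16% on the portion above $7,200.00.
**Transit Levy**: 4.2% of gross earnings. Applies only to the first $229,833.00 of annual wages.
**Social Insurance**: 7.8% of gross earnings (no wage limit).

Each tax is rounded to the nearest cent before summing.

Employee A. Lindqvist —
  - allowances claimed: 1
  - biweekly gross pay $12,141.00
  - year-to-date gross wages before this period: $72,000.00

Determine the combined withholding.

Regional Income Tax: taxable = $12,141.00 − 1×$180.00 = $11,961.00
  $1,506.36 + 26.16% × ($11,961.00 − $7,200.00) = $1,506.36 + 26.16% × $4,761.00 = $2,751.84
Transit Levy: 4.2% × $12,141.00 = $509.92
Social Insurance: 7.8% × $12,141.00 = $947.00
Total: $2,751.84 + $509.92 + $947.00 = $4,208.76

$4,208.76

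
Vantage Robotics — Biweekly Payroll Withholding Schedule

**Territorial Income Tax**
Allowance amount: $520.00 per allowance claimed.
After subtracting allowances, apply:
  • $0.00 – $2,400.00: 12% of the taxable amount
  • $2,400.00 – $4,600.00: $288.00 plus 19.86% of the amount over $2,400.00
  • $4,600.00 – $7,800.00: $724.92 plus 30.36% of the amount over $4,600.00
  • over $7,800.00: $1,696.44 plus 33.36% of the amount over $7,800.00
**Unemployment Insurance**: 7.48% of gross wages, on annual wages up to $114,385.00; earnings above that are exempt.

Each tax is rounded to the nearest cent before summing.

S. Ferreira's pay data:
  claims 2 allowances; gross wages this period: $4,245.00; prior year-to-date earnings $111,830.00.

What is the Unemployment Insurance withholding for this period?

$191.11

Unemployment Insurance: cap $114,385.00 − YTD $111,830.00 = $2,555.00 subject; 7.48% × $2,555.00 = $191.11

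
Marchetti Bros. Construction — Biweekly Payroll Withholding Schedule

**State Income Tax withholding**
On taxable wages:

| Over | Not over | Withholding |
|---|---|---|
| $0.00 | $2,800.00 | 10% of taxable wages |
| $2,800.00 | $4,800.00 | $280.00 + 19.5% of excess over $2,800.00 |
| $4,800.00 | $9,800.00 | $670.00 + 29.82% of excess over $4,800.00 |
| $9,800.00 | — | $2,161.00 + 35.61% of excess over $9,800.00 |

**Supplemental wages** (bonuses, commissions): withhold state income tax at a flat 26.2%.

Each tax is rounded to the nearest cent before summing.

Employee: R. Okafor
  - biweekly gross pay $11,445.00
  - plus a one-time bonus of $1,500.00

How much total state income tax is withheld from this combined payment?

$3,139.78

State Income Tax: taxable = $11,445.00
  $2,161.00 + 35.61% × ($11,445.00 − $9,800.00) = $2,161.00 + 35.61% × $1,645.00 = $2,746.78
Supplemental (26.2% flat on bonus): 26.2% × $1,500.00 = $393.00
Total state income tax: $2,746.78 + $393.00 = $3,139.78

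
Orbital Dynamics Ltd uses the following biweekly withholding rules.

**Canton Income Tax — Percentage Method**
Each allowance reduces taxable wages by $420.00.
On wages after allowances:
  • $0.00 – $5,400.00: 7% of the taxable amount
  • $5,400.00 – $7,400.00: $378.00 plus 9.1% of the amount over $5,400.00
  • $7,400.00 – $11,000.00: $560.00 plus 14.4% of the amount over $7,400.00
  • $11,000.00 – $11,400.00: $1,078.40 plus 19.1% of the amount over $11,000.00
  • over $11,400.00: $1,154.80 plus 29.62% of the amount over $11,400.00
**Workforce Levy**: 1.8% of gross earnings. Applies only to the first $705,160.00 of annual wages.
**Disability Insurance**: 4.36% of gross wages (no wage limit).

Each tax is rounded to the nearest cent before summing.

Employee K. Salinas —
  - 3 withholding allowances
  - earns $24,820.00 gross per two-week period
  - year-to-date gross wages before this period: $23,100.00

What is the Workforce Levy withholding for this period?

Workforce Levy: 1.8% × $24,820.00 = $446.76

$446.76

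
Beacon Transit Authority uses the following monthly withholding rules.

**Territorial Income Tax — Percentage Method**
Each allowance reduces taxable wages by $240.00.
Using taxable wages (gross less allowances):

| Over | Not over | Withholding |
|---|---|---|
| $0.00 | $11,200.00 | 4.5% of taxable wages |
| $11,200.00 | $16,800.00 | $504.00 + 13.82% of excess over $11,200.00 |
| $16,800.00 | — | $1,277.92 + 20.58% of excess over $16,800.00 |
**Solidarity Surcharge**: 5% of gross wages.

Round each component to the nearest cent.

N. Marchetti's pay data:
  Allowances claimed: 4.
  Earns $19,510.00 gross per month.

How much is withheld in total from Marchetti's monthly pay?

$2,613.57

Territorial Income Tax: taxable = $19,510.00 − 4×$240.00 = $18,550.00
  $1,277.92 + 20.58% × ($18,550.00 − $16,800.00) = $1,277.92 + 20.58% × $1,750.00 = $1,638.07
Solidarity Surcharge: 5% × $19,510.00 = $975.50
Total: $1,638.07 + $975.50 = $2,613.57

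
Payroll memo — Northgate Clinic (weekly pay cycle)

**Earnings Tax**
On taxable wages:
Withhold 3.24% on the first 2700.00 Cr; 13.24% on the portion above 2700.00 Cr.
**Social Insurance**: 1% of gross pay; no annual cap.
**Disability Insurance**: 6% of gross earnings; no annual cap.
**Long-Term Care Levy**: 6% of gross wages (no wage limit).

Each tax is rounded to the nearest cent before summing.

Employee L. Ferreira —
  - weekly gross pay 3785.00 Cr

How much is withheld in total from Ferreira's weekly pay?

Earnings Tax: taxable = 3785.00 Cr
  87.48 Cr + 13.24% × (3785.00 Cr − 2700.00 Cr) = 87.48 Cr + 13.24% × 1085.00 Cr = 231.13 Cr
Social Insurance: 1% × 3785.00 Cr = 37.85 Cr
Disability Insurance: 6% × 3785.00 Cr = 227.10 Cr
Long-Term Care Levy: 6% × 3785.00 Cr = 227.10 Cr
Total: 231.13 Cr + 37.85 Cr + 227.10 Cr + 227.10 Cr = 723.18 Cr

723.18 Cr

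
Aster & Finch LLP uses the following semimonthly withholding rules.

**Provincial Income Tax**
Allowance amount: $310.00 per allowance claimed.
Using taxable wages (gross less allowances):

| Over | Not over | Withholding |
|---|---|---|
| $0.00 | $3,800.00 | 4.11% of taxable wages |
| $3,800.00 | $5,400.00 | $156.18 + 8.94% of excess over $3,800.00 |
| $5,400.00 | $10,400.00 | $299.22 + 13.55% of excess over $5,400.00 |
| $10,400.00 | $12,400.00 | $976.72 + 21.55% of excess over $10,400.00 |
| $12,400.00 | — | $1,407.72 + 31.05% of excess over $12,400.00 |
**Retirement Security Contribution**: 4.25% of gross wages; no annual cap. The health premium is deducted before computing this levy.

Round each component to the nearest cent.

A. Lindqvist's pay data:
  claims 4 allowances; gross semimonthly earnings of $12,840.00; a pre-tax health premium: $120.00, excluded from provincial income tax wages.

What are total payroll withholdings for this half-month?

$1,750.06

Provincial Income Tax: taxable = $12,840.00 − $120.00 − 4×$310.00 = $11,480.00
  $976.72 + 21.55% × ($11,480.00 − $10,400.00) = $976.72 + 21.55% × $1,080.00 = $1,209.46
Retirement Security Contribution: 4.25% × $12,720.00 = $540.60
Total: $1,209.46 + $540.60 = $1,750.06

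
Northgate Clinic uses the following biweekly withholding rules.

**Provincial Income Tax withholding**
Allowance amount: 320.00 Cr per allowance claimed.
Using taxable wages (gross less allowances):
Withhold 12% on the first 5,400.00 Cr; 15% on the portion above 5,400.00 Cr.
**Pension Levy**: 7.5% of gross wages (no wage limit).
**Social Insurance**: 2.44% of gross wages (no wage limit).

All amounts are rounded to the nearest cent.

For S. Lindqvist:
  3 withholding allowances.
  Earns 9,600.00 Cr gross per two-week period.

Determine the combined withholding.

2,088.24 Cr

Provincial Income Tax: taxable = 9,600.00 Cr − 3×320.00 Cr = 8,640.00 Cr
  648.00 Cr + 15% × (8,640.00 Cr − 5,400.00 Cr) = 648.00 Cr + 15% × 3,240.00 Cr = 1,134.00 Cr
Pension Levy: 7.5% × 9,600.00 Cr = 720.00 Cr
Social Insurance: 2.44% × 9,600.00 Cr = 234.24 Cr
Total: 1,134.00 Cr + 720.00 Cr + 234.24 Cr = 2,088.24 Cr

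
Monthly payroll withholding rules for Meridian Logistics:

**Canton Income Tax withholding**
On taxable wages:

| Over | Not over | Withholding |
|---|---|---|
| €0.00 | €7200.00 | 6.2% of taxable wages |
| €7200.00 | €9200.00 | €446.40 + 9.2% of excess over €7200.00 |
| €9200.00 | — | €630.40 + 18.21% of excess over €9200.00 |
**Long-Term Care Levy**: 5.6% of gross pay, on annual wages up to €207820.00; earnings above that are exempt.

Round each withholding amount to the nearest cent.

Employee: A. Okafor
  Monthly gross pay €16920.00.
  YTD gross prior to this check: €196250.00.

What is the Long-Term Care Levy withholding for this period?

€647.92

Long-Term Care Levy: cap €207820.00 − YTD €196250.00 = €11570.00 subject; 5.6% × €11570.00 = €647.92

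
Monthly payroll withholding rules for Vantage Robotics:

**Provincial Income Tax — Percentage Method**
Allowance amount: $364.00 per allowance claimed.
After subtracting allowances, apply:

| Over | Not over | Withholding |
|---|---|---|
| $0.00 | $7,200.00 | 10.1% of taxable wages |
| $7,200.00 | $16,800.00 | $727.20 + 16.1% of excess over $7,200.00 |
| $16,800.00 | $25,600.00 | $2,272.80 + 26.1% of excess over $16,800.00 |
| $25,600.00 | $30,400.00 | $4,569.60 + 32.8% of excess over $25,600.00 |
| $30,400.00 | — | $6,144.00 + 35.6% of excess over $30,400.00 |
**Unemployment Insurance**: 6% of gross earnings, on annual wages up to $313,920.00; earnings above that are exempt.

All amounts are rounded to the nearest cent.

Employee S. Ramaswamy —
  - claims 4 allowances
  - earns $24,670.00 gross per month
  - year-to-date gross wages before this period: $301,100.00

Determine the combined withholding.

Provincial Income Tax: taxable = $24,670.00 − 4×$364.00 = $23,214.00
  $2,272.80 + 26.1% × ($23,214.00 − $16,800.00) = $2,272.80 + 26.1% × $6,414.00 = $3,946.85
Unemployment Insurance: cap $313,920.00 − YTD $301,100.00 = $12,820.00 subject; 6% × $12,820.00 = $769.20
Total: $3,946.85 + $769.20 = $4,716.05

$4,716.05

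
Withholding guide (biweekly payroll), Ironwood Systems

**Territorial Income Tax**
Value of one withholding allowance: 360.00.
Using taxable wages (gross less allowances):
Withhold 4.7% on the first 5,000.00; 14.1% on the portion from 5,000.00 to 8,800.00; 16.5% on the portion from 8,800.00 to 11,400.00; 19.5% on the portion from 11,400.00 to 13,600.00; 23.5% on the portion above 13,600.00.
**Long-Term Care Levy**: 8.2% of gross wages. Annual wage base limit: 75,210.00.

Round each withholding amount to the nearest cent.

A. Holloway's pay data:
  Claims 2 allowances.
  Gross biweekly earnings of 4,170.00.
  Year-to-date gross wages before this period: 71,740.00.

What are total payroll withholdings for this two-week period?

Territorial Income Tax: taxable = 4,170.00 − 2×360.00 = 3,450.00
  4.7% × 3,450.00 = 162.15
Long-Term Care Levy: cap 75,210.00 − YTD 71,740.00 = 3,470.00 subject; 8.2% × 3,470.00 = 284.54
Total: 162.15 + 284.54 = 446.69

446.69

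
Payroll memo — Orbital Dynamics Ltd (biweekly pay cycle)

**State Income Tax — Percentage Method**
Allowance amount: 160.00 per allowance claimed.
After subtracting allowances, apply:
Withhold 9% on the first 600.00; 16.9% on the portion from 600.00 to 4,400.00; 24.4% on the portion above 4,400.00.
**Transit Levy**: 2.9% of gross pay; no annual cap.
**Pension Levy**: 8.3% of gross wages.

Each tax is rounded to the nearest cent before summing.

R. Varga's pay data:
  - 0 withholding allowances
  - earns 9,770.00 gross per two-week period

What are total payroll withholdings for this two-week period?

3,100.72

State Income Tax: taxable = 9,770.00
  696.20 + 24.4% × (9,770.00 − 4,400.00) = 696.20 + 24.4% × 5,370.00 = 2,006.48
Transit Levy: 2.9% × 9,770.00 = 283.33
Pension Levy: 8.3% × 9,770.00 = 810.91
Total: 2,006.48 + 283.33 + 810.91 = 3,100.72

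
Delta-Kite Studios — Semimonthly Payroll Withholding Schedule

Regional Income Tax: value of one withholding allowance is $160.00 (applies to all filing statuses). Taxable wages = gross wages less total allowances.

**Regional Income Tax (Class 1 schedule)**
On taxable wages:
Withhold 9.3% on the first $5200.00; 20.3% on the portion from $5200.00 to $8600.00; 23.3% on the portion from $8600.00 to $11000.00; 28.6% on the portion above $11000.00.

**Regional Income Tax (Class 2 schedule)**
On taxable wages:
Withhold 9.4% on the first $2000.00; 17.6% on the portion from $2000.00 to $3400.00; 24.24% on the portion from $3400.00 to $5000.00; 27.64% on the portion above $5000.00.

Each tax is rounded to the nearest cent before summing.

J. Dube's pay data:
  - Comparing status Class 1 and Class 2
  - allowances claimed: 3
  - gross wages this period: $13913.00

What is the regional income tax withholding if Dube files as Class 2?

Regional Income Tax (Class 2): taxable = $13913.00 − 3×$160.00 = $13433.00
  $822.24 + 27.64% × ($13433.00 − $5000.00) = $822.24 + 27.64% × $8433.00 = $3153.12

$3153.12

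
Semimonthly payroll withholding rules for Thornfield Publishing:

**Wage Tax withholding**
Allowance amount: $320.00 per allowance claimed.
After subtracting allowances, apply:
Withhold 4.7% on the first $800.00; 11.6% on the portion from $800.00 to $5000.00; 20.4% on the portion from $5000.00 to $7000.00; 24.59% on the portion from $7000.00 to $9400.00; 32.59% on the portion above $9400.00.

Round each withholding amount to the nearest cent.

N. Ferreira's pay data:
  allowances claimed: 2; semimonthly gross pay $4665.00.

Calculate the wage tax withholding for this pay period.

Wage Tax: taxable = $4665.00 − 2×$320.00 = $4025.00
  $37.60 + 11.6% × ($4025.00 − $800.00) = $37.60 + 11.6% × $3225.00 = $411.70

$411.70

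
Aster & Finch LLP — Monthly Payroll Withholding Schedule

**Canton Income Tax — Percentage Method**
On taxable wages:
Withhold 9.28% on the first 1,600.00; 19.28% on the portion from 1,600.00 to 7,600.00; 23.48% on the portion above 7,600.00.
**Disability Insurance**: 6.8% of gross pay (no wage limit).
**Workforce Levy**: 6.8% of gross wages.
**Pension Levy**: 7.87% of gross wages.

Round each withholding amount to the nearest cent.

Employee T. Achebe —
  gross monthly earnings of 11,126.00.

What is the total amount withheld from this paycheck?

Canton Income Tax: taxable = 11,126.00
  1,305.28 + 23.48% × (11,126.00 − 7,600.00) = 1,305.28 + 23.48% × 3,526.00 = 2,133.18
Disability Insurance: 6.8% × 11,126.00 = 756.57
Workforce Levy: 6.8% × 11,126.00 = 756.57
Pension Levy: 7.87% × 11,126.00 = 875.62
Total: 2,133.18 + 756.57 + 756.57 + 875.62 = 4,521.94

4,521.94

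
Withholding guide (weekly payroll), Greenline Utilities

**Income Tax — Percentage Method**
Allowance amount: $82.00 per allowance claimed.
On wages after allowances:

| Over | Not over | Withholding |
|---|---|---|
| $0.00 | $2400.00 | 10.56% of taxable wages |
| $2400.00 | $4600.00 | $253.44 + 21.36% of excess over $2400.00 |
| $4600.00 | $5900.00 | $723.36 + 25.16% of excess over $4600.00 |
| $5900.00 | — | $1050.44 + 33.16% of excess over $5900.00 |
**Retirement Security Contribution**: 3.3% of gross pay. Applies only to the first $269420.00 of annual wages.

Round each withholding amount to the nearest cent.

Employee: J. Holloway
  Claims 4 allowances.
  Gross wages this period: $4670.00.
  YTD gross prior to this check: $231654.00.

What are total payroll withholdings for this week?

$822.36

Income Tax: taxable = $4670.00 − 4×$82.00 = $4342.00
  $253.44 + 21.36% × ($4342.00 − $2400.00) = $253.44 + 21.36% × $1942.00 = $668.25
Retirement Security Contribution: 3.3% × $4670.00 = $154.11
Total: $668.25 + $154.11 = $822.36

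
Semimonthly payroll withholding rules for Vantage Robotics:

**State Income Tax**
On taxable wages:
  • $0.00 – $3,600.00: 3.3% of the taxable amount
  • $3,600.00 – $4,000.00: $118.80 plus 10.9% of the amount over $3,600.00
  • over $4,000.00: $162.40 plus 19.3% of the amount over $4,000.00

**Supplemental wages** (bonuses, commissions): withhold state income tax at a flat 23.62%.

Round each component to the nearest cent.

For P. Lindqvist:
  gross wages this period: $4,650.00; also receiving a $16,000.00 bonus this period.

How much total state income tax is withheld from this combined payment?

State Income Tax: taxable = $4,650.00
  $162.40 + 19.3% × ($4,650.00 − $4,000.00) = $162.40 + 19.3% × $650.00 = $287.85
Supplemental (23.62% flat on bonus): 23.62% × $16,000.00 = $3,779.20
Total state income tax: $287.85 + $3,779.20 = $4,067.05

$4,067.05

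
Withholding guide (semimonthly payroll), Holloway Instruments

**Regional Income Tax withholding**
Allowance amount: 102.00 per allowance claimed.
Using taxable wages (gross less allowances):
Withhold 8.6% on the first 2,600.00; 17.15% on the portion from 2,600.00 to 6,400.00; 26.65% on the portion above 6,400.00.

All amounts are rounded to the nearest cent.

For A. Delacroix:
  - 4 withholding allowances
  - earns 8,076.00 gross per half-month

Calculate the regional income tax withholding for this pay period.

1,213.22

Regional Income Tax: taxable = 8,076.00 − 4×102.00 = 7,668.00
  875.30 + 26.65% × (7,668.00 − 6,400.00) = 875.30 + 26.65% × 1,268.00 = 1,213.22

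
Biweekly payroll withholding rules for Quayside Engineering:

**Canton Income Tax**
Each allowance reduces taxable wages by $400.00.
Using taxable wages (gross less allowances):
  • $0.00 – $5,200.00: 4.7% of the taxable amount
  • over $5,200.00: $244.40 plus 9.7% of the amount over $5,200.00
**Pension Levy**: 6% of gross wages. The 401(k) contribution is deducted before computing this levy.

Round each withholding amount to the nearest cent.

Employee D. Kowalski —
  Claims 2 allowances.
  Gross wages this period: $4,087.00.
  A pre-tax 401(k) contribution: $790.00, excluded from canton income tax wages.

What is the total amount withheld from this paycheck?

Canton Income Tax: taxable = $4,087.00 − $790.00 − 2×$400.00 = $2,497.00
  4.7% × $2,497.00 = $117.36
Pension Levy: 6% × $3,297.00 = $197.82
Total: $117.36 + $197.82 = $315.18

$315.18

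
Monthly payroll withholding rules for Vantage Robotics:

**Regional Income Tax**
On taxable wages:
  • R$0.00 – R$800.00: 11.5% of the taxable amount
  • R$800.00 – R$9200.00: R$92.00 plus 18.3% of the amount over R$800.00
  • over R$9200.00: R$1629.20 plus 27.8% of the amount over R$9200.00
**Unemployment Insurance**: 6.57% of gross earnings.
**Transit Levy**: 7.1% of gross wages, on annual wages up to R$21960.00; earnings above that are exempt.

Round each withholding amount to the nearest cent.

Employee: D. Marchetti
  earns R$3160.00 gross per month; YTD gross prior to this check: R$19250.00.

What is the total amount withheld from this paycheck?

R$923.90

Regional Income Tax: taxable = R$3160.00
  R$92.00 + 18.3% × (R$3160.00 − R$800.00) = R$92.00 + 18.3% × R$2360.00 = R$523.88
Unemployment Insurance: 6.57% × R$3160.00 = R$207.61
Transit Levy: cap R$21960.00 − YTD R$19250.00 = R$2710.00 subject; 7.1% × R$2710.00 = R$192.41
Total: R$523.88 + R$207.61 + R$192.41 = R$923.90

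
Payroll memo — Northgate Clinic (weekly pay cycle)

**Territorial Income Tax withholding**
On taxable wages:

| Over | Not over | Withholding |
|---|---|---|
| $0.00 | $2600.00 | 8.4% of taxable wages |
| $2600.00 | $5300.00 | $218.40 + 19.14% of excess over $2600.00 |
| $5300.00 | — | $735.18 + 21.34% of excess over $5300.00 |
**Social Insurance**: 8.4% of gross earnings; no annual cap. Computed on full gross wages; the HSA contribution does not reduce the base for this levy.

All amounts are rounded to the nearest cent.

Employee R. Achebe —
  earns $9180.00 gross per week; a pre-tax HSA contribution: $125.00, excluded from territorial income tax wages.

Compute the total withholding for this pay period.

Territorial Income Tax: taxable = $9180.00 − $125.00 = $9055.00
  $735.18 + 21.34% × ($9055.00 − $5300.00) = $735.18 + 21.34% × $3755.00 = $1536.50
Social Insurance: 8.4% × $9180.00 = $771.12
Total: $1536.50 + $771.12 = $2307.62

$2307.62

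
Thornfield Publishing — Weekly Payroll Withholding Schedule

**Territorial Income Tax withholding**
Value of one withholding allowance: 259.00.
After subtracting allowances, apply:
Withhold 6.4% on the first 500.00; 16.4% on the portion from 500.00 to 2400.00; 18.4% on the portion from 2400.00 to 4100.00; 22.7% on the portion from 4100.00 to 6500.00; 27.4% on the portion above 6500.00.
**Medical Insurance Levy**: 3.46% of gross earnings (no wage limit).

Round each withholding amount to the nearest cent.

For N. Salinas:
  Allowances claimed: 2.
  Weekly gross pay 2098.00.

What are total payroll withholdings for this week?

281.71

Territorial Income Tax: taxable = 2098.00 − 2×259.00 = 1580.00
  32.00 + 16.4% × (1580.00 − 500.00) = 32.00 + 16.4% × 1080.00 = 209.12
Medical Insurance Levy: 3.46% × 2098.00 = 72.59
Total: 209.12 + 72.59 = 281.71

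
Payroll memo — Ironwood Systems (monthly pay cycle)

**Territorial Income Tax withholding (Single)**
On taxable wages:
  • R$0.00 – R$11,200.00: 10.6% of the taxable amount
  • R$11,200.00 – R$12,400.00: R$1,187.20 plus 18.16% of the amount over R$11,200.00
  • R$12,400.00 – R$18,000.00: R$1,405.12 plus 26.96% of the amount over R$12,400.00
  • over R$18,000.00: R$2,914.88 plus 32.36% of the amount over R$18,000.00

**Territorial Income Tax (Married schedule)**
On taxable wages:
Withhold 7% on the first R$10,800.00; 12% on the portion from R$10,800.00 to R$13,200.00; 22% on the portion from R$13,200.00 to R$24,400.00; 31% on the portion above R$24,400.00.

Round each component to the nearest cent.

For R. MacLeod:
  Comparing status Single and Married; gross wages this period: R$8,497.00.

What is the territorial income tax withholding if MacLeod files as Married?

Territorial Income Tax (Married): taxable = R$8,497.00
  7% × R$8,497.00 = R$594.79

R$594.79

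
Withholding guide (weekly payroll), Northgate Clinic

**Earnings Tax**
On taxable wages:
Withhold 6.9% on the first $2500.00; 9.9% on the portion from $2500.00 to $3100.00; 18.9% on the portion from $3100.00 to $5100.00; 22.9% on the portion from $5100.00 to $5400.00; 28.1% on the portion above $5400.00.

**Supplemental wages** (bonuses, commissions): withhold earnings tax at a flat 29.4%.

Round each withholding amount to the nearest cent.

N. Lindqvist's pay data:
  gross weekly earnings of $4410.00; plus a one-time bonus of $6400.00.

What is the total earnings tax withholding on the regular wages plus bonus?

Earnings Tax: taxable = $4410.00
  $231.90 + 18.9% × ($4410.00 − $3100.00) = $231.90 + 18.9% × $1310.00 = $479.49
Supplemental (29.4% flat on bonus): 29.4% × $6400.00 = $1881.60
Total earnings tax: $479.49 + $1881.60 = $2361.09

$2361.09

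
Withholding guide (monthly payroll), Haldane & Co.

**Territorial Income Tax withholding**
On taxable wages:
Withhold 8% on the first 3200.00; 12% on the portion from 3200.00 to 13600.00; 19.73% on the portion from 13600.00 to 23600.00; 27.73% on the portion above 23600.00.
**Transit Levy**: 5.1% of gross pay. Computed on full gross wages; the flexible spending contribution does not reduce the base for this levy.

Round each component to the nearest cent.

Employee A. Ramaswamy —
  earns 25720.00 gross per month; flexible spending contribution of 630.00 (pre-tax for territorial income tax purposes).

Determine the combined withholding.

5201.90

Territorial Income Tax: taxable = 25720.00 − 630.00 = 25090.00
  3477.00 + 27.73% × (25090.00 − 23600.00) = 3477.00 + 27.73% × 1490.00 = 3890.18
Transit Levy: 5.1% × 25720.00 = 1311.72
Total: 3890.18 + 1311.72 = 5201.90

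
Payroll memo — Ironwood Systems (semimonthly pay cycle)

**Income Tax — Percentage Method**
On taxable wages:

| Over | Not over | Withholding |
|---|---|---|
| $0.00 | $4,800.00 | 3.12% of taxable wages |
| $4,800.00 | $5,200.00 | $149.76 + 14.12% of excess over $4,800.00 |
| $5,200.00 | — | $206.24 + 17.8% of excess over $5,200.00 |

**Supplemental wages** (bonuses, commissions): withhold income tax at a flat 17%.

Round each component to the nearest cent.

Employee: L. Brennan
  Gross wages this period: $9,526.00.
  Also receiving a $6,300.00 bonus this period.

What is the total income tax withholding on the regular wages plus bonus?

Income Tax: taxable = $9,526.00
  $206.24 + 17.8% × ($9,526.00 − $5,200.00) = $206.24 + 17.8% × $4,326.00 = $976.27
Supplemental (17% flat on bonus): 17% × $6,300.00 = $1,071.00
Total income tax: $976.27 + $1,071.00 = $2,047.27

$2,047.27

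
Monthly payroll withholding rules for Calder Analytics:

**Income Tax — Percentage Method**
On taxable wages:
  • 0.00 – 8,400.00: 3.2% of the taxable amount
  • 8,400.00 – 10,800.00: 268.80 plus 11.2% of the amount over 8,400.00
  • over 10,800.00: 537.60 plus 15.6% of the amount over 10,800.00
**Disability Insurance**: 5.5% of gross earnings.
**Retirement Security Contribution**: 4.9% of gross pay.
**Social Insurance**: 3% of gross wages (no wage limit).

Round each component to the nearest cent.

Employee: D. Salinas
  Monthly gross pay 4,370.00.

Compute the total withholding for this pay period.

Income Tax: taxable = 4,370.00
  3.2% × 4,370.00 = 139.84
Disability Insurance: 5.5% × 4,370.00 = 240.35
Retirement Security Contribution: 4.9% × 4,370.00 = 214.13
Social Insurance: 3% × 4,370.00 = 131.10
Total: 139.84 + 240.35 + 214.13 + 131.10 = 725.42

725.42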